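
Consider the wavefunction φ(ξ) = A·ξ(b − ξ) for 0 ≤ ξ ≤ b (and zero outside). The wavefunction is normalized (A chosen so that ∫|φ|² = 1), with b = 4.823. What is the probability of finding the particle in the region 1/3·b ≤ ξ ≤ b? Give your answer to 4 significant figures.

P ≈ 0.7901

The probability is P = ∫ |φ|² dξ over [1/3·b, b].
The normalization integral ∫|φ|²dξ over the whole domain equals b^5/30·A², and A² cancels in the ratio.
In terms of u = ξ/b (A² and the length scale cancel between numerator and denominator), P = [∫_{1/3}^{1} u^2·(1 - u)^2 du] / [∫_{0}^{1} u^2·(1 - u)^2 du].
Using ∫ u^2·(1 - u)^2 du = u^3·(6·u^2 - 15·u + 10)/30, the numerator is 32/1215 and the denominator is 1/30.
Evaluating gives P = 64/81.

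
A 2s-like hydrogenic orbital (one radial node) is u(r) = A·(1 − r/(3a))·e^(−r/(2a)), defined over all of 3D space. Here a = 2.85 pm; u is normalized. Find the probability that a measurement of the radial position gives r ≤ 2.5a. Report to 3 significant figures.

With dV = 4πr²dr, the probability is ∫|u|² dV over r ≤ 2.5a.
Normalization gives A² = 1/(8·π·a^3/3).
In terms of t = r/a (A², 4π and the length scale all cancel between numerator and denominator), P = [∫_{0}^{2.5} t^2·(1 - t/3)^2·e^(-t) dt] / [∫_{0}^{∞} t^2·(1 - t/3)^2·e^(-t) dt].
With ∫ t^2·(1 - t/3)^2·e^(-t) dt = (-t^4 + 2·t^3 - 3·t^2 - 6·t - 6)·e^(-t)/9 + C, the region integral is 2/3 - 761·e^(-5/2)/144 and the full one is 2/3.
The region integral divided by the full integral gives P = 0.3493.

P ≈ 0.349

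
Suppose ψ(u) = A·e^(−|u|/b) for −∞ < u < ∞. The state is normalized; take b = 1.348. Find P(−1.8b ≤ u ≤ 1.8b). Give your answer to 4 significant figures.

The probability is P = ∫ |ψ|² du over [−1.8b, 1.8b].
Since A² = 1/(b), this is the region integral divided by the full normalization integral.
By symmetry take twice the u ≥ 0 contribution in numerator and denominator; the 2's cancel. In terms of t = u/b (A² and the length scale cancel between numerator and denominator), P = [∫_{0}^{1.8} e^(-2·t) dt] / [∫_{0}^{∞} e^(-2·t) dt].
Using ∫ e^(-2·t) dt = -e^(-2·t)/2, the numerator is 1/2 - e^(-18/5)/2 and the denominator is 1/2.
Taking the ratio, P = 0.97268.

P ≈ 0.9727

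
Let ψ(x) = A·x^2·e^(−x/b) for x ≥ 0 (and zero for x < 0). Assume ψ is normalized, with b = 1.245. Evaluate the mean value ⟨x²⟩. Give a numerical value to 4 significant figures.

The expectation value is the |ψ|²-weighted average of x^2: ∫ x^2|ψ|² dx.
With ∫₀^∞ x^6 e^(−αx) dx = 6!/α^7, evaluating both integrals, ⟨x²⟩ = 15·b^2/2.
With b = 1.245, ⟨x^2⟩ = 11.625.

⟨x^2⟩ ≈ 11.63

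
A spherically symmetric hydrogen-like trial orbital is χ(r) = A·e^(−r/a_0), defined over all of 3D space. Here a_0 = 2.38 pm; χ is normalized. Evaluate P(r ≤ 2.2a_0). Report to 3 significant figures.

P = ∫ |χ|² 4πr² dr over r ≤ 2.2a_0.
The full normalization integral is A²·[π·a_0^3] = 1, fixing A².
Let u = r/a_0; then A², 4π and the length scale all cancel, so P = ∫_{0}^{2.2} u^2·e^(-2·u) du ÷ ∫_{0}^{∞} u^2·e^(-2·u) du.
An antiderivative of u^2·e^(-2·u) is -(2·u^2 + 2·u + 1)·e^(-2·u)/4; evaluating from 0 to 2.2 gives 1/4 - 377·e^(-22/5)/100, while the full integral is 1/4.
Taking the ratio yields P = 0.8149.

P ≈ 0.815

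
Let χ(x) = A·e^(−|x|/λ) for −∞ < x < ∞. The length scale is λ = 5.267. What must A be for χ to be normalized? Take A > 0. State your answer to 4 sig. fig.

A ≈ 0.4357

We need A² ∫|f|² dx = 1, taking the integral from −∞ to ∞.
With ∫₀^∞ x^0 e^(−αx) dx = 0!/α^1, ∫|χ|² dx = A²·(λ).
Substituting λ = 5.267 gives A² = 0.18986, so A = 0.43573.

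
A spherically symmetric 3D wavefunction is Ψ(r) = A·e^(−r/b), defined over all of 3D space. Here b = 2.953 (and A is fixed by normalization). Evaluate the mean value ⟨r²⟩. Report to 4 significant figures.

⟨r^2⟩ ≈ 26.16

By definition ⟨r²⟩ = ∫ r^2 |Ψ(r)|² 4πr² dr.
Recall ∫₀^∞ r^m e^(−r/β) dr = m!·β^(m+1), since the A² factors cancel between numerator and denominator, ⟨r²⟩ = 3·b^2.
Putting b = 2.953 gives 26.161.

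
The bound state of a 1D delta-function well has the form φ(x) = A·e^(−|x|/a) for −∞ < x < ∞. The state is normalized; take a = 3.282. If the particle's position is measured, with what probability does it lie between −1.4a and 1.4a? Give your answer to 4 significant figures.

|φ|² is the probability density, so P = ∫_{−1.4a}^{1.4a} |φ|² dx.
The normalization integral ∫|φ|²dx over the whole domain equals a·A², and A² cancels in the ratio.
By symmetry take twice the x ≥ 0 contribution in numerator and denominator; the 2's cancel. Substituting u = x/a, A² and the length scale cancel in the ratio: P = ∫_{0}^{1.4} e^(-2·u) du / ∫_{0}^{∞} e^(-2·u) du.
Using ∫ e^(-2·u) du = -e^(-2·u)/2, the numerator is 1/2 - e^(-14/5)/2 and the denominator is 1/2.
The result is P = 0.93919.

P ≈ 0.9392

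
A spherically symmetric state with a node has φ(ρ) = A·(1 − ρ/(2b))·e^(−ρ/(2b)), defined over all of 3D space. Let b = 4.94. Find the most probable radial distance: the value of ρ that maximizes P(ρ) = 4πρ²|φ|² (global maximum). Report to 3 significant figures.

ρ ≈ 25.9

The maximum of P(ρ) = 4πρ²|φ|² occurs where its derivative vanishes.
This gives ρ = b·(√(5) + 3).
With b = 4.94, the most probable radial distance is 25.87.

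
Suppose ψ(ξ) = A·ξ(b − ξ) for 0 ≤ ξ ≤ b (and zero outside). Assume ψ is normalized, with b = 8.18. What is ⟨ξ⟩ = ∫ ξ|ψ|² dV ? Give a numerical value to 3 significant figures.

By definition ⟨ξ⟩ = ∫ ξ |ψ(ξ)|² dξ.
The ratio of the moment integral to the normalization integral gives ⟨ξ⟩ = b/2.
Putting b = 8.18 gives 4.090.

⟨ξ⟩ ≈ 4.09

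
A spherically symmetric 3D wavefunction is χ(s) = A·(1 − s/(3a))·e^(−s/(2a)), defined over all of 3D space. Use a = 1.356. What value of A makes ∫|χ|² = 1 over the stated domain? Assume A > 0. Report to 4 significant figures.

We need A² ∫|f|² 4πs² ds = 1, taking the integral from 0 to ∞.
The angular integral contributes 4π, leaving ∫₀^∞ s²|χ|² ds.
With ∫₀^∞ s^4 e^(−αs) ds = 4!/α^5, with χ = A·(1 − s/(3a))·e^(−s/(2a)), the integral evaluates to A²·[8·π·a^3/3].
With a = 1.356: A² = 0.047874 and A = 0.21880.

A ≈ 0.2188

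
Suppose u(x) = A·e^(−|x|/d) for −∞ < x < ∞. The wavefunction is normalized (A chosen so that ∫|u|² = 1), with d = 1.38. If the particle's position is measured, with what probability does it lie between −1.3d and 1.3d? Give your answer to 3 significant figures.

P ≈ 0.926

The probability is P = ∫ |u|² dx over [−1.3d, 1.3d].
The normalization integral ∫|u|²dx over the whole domain equals d·A², and A² cancels in the ratio.
By symmetry take twice the x ≥ 0 contribution in numerator and denominator; the 2's cancel. In terms of t = x/d (A² and the length scale cancel between numerator and denominator), P = [∫_{0}^{1.3} e^(-2·t) dt] / [∫_{0}^{∞} e^(-2·t) dt].
Using ∫ e^(-2·t) dt = -e^(-2·t)/2, the numerator is 1/2 - e^(-13/5)/2 and the denominator is 1/2.
This works out to P = 0.9257.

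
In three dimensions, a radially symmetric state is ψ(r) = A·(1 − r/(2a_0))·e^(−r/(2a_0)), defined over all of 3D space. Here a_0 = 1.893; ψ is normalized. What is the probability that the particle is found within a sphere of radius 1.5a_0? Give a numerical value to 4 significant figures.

With dV = 4πr²dr, the probability is ∫|ψ|² dV over r ≤ 1.5a_0.
The full normalization integral is A²·[8·π·a_0^3] = 1, fixing A².
In terms of u = r/a_0 (A², 4π and the length scale all cancel between numerator and denominator), P = [∫_{0}^{1.5} u^2·(1 - u/2)^2·e^(-u) du] / [∫_{0}^{∞} u^2·(1 - u/2)^2·e^(-u) du].
With ∫ u^2·(1 - u/2)^2·e^(-u) du = -(u^4/4 + u^2 + 2·u + 2)·e^(-u) + C, the region integral is 2 - 545·e^(-3/2)/64 and the full one is 2.
This evaluates to P = 0.049954.

P ≈ 0.04995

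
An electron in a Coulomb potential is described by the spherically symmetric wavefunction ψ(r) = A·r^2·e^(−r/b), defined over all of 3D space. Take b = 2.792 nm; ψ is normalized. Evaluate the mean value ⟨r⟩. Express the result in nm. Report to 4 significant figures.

⟨r⟩ = ∫ r |ψ|² 4πr² dr over the full domain.
The ratio of the moment integral to the normalization integral gives ⟨r⟩ = 7·b/2.
Putting b = 2.792 gives 9.7720.

⟨r⟩ ≈ 9.772 nm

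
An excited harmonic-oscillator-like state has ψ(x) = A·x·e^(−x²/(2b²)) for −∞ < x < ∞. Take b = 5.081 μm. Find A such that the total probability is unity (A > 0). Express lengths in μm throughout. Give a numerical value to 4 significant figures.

A ≈ 0.09275 μm^(-3/2)

The normalization condition is ∫|ψ|² dx = 1 from −∞ to ∞.
The integral (without the A² prefactor) comes out to √(π)·b^3/2.
So A² = (√(π)·b^3/2)^(−1).
With b = 5.081: A² = 0.0086022 and A = 0.092748.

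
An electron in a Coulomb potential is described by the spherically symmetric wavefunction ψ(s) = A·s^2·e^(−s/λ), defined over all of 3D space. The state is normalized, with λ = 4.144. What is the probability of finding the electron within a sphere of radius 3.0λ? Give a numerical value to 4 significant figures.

P ≈ 0.3937

P = ∫ |ψ|² 4πs² ds over s ≤ 3.0λ.
The full normalization integral is A²·[45·π·λ^7/2] = 1, fixing A².
Substituting u = s/λ, A², 4π and the length scale all cancel in the ratio: P = ∫_{0}^{3.0} u^6·e^(-2·u) du / ∫_{0}^{∞} u^6·e^(-2·u) du.
Using ∫ u^6·e^(-2·u) du = -(4·u^6 + 12·u^5 + 30·u^4 + 60·u^3 + 90·u^2 + 90·u + 45)·e^(-2·u)/8, the numerator is ≈ 2.21455 and the denominator is 45/8.
The region integral divided by the full integral gives P = 0.39370.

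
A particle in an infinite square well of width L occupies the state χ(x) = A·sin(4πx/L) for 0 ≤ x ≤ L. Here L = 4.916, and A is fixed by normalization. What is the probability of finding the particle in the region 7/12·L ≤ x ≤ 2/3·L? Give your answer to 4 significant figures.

The probability is P = ∫ |χ|² dx over [7/12·L, 2/3·L].
The normalization integral ∫|χ|²dx over the whole domain equals L/2·A², and A² cancels in the ratio.
Substituting u = x/L, A² and the length scale cancel in the ratio: P = ∫_{7/12}^{2/3} sin(4·π·u)^2 du / ∫_{0}^{1} sin(4·π·u)^2 du.
Using ∫ sin(4·π·u)^2 du = u/2 - sin(4·π·u)·cos(4·π·u)/(8·π), the numerator is √(3)/(16·π) + 1/24 and the denominator is 1/2.
Taking the ratio, P = (√(3)/8 + π/12)/π.

P ≈ 0.1522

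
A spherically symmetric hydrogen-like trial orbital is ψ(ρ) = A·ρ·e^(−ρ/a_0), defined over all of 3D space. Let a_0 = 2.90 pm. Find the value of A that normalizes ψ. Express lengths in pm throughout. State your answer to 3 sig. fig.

Normalization requires ∫|ψ|² 4πρ² dρ = 1, integrated from 0 to ∞.
With ψ = A·ρ·e^(−ρ/a_0), the integral evaluates to A²·[3·π·a_0^5].
With a_0 = 2.90: A² = 0.0005173 and A = 0.02274.

A ≈ 0.0227 pm^(-5/2)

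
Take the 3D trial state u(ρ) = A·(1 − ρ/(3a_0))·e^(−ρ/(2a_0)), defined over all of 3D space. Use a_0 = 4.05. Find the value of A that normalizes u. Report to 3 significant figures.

A ≈ 0.0424

Normalization requires ∫|u|² 4πρ² dρ = 1, integrated from 0 to ∞.
The angular integral contributes 4π, leaving ∫₀^∞ ρ²|u|² dρ.
Using ∫₀^∞ ρⁿ e^(−αρ) dρ = n!/αⁿ⁺¹, the integral (without the A² prefactor) comes out to 8·π·a_0^3/3.
So A² = (8·π·a_0^3/3)^(−1).
Substituting a_0 = 4.05 gives A² = 0.001797, so A = 0.04239.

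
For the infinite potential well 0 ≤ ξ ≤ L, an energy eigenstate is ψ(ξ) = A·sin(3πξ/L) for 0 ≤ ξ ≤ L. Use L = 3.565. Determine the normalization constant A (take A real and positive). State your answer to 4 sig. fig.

A ≈ 0.7490

Normalization requires ∫|ψ|² dξ = 1, integrated from 0 to L.
With ∫₀^L sin²(nπξ/L) dξ = L/2, carrying out the integral gives A² · L/2.
Hence A² = 1/[L/2].
Plugging in L = 3.565 yields A = 0.74901.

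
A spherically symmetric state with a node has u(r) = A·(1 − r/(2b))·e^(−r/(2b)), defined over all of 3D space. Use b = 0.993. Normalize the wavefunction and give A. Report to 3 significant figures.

A ≈ 0.202

We need A² ∫|f|² 4πr² dr = 1, taking the integral from 0 to ∞.
In 3D with spherical symmetry the volume element is 4πr² dr.
Using ∫₀^∞ rⁿ e^(−αr) dr = n!/αⁿ⁺¹, ∫|u|² 4πr² dr = A²·(8·π·b^3).
Plugging in b = 0.993 yields A = 0.2016.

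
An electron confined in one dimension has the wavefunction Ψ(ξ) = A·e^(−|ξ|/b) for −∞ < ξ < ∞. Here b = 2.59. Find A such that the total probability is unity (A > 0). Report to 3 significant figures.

Normalization requires ∫|Ψ|² dξ = 1, integrated from −∞ to ∞.
Carrying out the integral gives A² · b.
Hence A² = 1/[b].
Substituting b = 2.59 gives A² = 0.3861, so A = 0.6214.

A ≈ 0.621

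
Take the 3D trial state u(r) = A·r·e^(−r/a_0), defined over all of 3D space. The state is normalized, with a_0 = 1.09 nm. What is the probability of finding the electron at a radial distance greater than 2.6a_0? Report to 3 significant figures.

P = ∫ |u|² 4πr² dr over r > 2.6a_0.
The full normalization integral is A²·[3·π·a_0^5] = 1, fixing A².
Let t = r/a_0; then A², 4π and the length scale all cancel, so P = ∫_{2.6}^{∞} t^4·e^(-2·t) dt ÷ ∫_{0}^{∞} t^4·e^(-2·t) dt.
With ∫ t^4·e^(-2·t) dt = -(t^4/2 + t^3 + 3·t^2/2 + 3·t/2 + 3/4)·e^(-2·t) + C, the region integral is ≈ 0.30460 and the full one is 3/4.
This evaluates to P = 0.4061.

P ≈ 0.406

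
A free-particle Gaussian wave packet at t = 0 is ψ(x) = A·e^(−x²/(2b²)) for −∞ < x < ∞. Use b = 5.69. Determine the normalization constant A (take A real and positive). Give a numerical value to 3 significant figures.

A ≈ 0.315

Require ∫ |ψ|² dx = 1 over the whole domain.
Carrying out the integral gives A² · √(π)·b.
Plugging in b = 5.69 yields A = 0.3149.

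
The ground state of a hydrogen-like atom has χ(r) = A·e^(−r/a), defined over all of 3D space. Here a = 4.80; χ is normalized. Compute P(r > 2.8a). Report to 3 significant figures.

P = ∫ |χ|² 4πr² dr over r > 2.8a.
Normalization gives A² = 1/(π·a^3).
In terms of u = r/a (A², 4π and the length scale all cancel between numerator and denominator), P = [∫_{2.8}^{∞} u^2·e^(-2·u) du] / [∫_{0}^{∞} u^2·e^(-2·u) du].
An antiderivative of u^2·e^(-2·u) is -(2·u^2 + 2·u + 1)·e^(-2·u)/4; evaluating from 2.8 to ∞ gives 557·e^(-28/5)/100, while the full integral is 1/4.
The region integral divided by the full integral gives P = 0.08239.

P ≈ 0.0824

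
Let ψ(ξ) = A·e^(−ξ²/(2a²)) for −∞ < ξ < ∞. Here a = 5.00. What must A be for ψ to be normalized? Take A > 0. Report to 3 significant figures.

We need A² ∫|f|² dξ = 1, taking the integral from −∞ to ∞.
Differentiating ∫e^(−αξ²) dξ = √(π/α) under α to get the higher moments, carrying out the integral gives A² · √(π)·a.
With a = 5.00: A² = 0.1128 and A = 0.3359.

A ≈ 0.336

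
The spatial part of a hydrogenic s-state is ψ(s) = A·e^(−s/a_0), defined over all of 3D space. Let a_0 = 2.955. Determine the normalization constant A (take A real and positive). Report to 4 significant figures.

A ≈ 0.1111

We need A² ∫|f|² 4πs² ds = 1, taking the integral from 0 to ∞.
Using ∫₀^∞ sⁿ e^(−αs) ds = n!/αⁿ⁺¹, with ψ = A·e^(−s/a_0), the integral evaluates to A²·[π·a_0^3].
So A² = (π·a_0^3)^(−1).
Plugging in a_0 = 2.955 yields A = 0.11107.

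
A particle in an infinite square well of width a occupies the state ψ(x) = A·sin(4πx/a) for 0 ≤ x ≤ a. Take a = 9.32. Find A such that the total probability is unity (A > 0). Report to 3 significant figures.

Normalization requires ∫|ψ|² dx = 1, integrated from 0 to a.
With ∫₀^a sin²(nπx/a) dx = a/2, ∫|ψ|² dx = A²·(a/2).
With a = 9.32: A² = 0.2146 and A = 0.4632.

A ≈ 0.463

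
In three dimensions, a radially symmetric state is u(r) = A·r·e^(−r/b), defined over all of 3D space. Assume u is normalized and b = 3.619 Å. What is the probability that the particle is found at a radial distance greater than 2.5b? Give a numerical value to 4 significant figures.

Integrate the radial probability density 4πr²|u|² over r > 2.5b.
The full normalization integral is A²·[3·π·b^5] = 1, fixing A².
Substituting t = r/b, A², 4π and the length scale all cancel in the ratio: P = ∫_{2.5}^{∞} t^4·e^(-2·t) dt / ∫_{0}^{∞} t^4·e^(-2·t) dt.
With ∫ t^4·e^(-2·t) dt = -(t^4/2 + t^3 + 3·t^2/2 + 3·t/2 + 3/4)·e^(-2·t) + C, the region integral is 1569·e^(-5)/32 and the full one is 3/4.
Taking the ratio yields P = 0.44049.

P ≈ 0.4405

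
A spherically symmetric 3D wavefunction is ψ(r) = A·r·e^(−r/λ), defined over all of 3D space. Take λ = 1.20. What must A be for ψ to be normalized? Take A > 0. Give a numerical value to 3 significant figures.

A ≈ 0.206

The normalization condition is ∫|ψ|² 4πr² dr = 1 from 0 to ∞.
The angular integral contributes 4π, leaving ∫₀^∞ r²|ψ|² dr.
Carrying out the integral gives A² · 3·π·λ^5.
Setting this equal to 1 gives A² = 1/(3·π·λ^5).
With λ = 1.20: A² = 0.04264 and A = 0.2065.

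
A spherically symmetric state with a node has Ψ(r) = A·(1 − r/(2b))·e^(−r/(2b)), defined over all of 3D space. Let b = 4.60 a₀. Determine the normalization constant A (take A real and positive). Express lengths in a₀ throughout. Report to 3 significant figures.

A ≈ 0.0202 a₀^(-3/2)

Normalization requires ∫|Ψ|² 4πr² dr = 1, integrated from 0 to ∞.
Carrying out the integral gives A² · 8·π·b^3.
Plugging in b = 4.60 yields A = 0.02022.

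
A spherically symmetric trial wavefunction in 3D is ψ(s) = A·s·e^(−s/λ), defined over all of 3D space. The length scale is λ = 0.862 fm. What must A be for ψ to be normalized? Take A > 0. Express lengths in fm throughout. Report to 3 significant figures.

Normalization requires ∫|ψ|² 4πs² ds = 1, integrated from 0 to ∞.
In 3D with spherical symmetry the volume element is 4πs² ds.
With ψ = A·s·e^(−s/λ), the integral evaluates to A²·[3·π·λ^5].
So A² = (3·π·λ^5)^(−1).
With λ = 0.862: A² = 0.2229 and A = 0.4722.

A ≈ 0.472 fm^(-5/2)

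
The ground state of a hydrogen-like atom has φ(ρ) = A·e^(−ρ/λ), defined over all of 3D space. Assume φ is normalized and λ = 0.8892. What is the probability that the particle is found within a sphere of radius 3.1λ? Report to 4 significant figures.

With dV = 4πρ²dρ, the probability is ∫|φ|² dV over ρ ≤ 3.1λ.
Normalization gives A² = 1/(π·λ^3).
Let u = ρ/λ; then A², 4π and the length scale all cancel, so P = ∫_{0}^{3.1} u^2·e^(-2·u) du ÷ ∫_{0}^{∞} u^2·e^(-2·u) du.
An antiderivative of u^2·e^(-2·u) is -(2·u^2 + 2·u + 1)·e^(-2·u)/4; evaluating from 0 to 3.1 gives 1/4 - 1321·e^(-31/5)/200, while the full integral is 1/4.
This evaluates to P = 0.94638.

P ≈ 0.9464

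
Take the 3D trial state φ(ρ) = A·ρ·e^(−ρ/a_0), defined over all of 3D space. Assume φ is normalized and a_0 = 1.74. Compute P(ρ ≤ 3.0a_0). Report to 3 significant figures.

P = ∫ |φ|² 4πρ² dρ over ρ ≤ 3.0a_0.
Normalization gives A² = 1/(3·π·a_0^5).
Substituting u = ρ/a_0, A², 4π and the length scale all cancel in the ratio: P = ∫_{0}^{3.0} u^4·e^(-2·u) du / ∫_{0}^{∞} u^4·e^(-2·u) du.
An antiderivative of u^4·e^(-2·u) is -(u^4/2 + u^3 + 3·u^2/2 + 3·u/2 + 3/4)·e^(-2·u); evaluating from 0 to 3.0 gives 3/4 - 345·e^(-6)/4, while the full integral is 3/4.
The region integral divided by the full integral gives P = 0.7149.

P ≈ 0.715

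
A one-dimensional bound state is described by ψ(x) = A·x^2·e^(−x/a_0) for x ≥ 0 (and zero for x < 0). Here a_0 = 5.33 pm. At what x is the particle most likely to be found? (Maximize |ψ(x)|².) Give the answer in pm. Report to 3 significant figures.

Differentiate |ψ(x)|² with respect to x and set to zero.
This gives x = 2·a_0.
With a_0 = 5.33, the most probable position is 10.66 pm.

x ≈ 10.7 pm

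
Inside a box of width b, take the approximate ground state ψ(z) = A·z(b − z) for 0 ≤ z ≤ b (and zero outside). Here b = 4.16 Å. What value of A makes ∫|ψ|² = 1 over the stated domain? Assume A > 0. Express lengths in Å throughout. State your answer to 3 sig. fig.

We need A² ∫|f|² dz = 1, taking the integral from 0 to b.
Expanding the polynomial and integrating term by term, ∫|ψ|² dz = A²·(b^5/30).
Setting this equal to 1 gives A² = 1/(b^5/30).
Plugging in b = 4.16 yields A = 0.1552.

A ≈ 0.155 Å^(-5/2)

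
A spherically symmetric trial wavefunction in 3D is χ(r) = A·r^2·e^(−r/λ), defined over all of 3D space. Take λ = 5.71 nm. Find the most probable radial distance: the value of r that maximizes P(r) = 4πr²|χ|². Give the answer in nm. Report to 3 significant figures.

Differentiate P(r) = 4πr²|χ|² with respect to r and set to zero.
This gives r = 3·λ.
With λ = 5.71, the most probable radial distance is 17.13 nm.

r ≈ 17.1 nm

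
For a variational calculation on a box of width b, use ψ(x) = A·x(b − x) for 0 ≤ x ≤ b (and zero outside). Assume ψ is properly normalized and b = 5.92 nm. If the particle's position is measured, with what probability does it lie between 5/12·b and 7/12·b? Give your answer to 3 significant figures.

P = ∫_{5/12·b}^{7/12·b} |ψ(x)|² dx.
Since A² = 1/(b^5/30), this is the region integral divided by the full normalization integral.
Substituting u = x/b, A² and the length scale cancel in the ratio: P = ∫_{5/12}^{7/12} u^2·(1 - u)^2 du / ∫_{0}^{1} u^2·(1 - u)^2 du.
An antiderivative of u^2·(1 - u)^2 is u^3·(6·u^2 - 15·u + 10)/30; evaluating from 5/12 to 7/12 gives ≈ 0.010225, while the full integral is 1/30.
This works out to P = 0.3068.

P ≈ 0.307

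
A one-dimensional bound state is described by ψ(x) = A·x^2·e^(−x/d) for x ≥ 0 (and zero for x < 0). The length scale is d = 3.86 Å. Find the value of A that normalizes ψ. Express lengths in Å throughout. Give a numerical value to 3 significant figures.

A ≈ 0.0394 Å^(-5/2)

Require ∫ |ψ|² dx = 1 over the whole domain.
Recall ∫₀^∞ x^m e^(−x/β) dx = m!·β^(m+1), ∫|ψ|² dx = A²·(3·d^5/4).
So A² = (3·d^5/4)^(−1).
Substituting d = 3.86 gives A² = 0.001556, so A = 0.03945.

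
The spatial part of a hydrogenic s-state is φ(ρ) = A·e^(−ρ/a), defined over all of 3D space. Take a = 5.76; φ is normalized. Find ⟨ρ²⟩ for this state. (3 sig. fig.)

⟨ρ²⟩ = ∫ ρ^2 |φ|² 4πρ² dρ over the full domain.
Using ∫₀^∞ ρⁿ e^(−αρ) dρ = n!/αⁿ⁺¹, evaluating both integrals, ⟨ρ²⟩ = 3·a^2.
Putting a = 5.76 gives 99.53.

⟨ρ^2⟩ ≈ 99.5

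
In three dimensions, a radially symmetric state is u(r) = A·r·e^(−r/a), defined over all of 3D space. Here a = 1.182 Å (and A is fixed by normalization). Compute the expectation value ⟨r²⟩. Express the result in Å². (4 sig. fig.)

By definition ⟨r²⟩ = ∫ r^2 |u(r)|² 4πr² dr.
Since the A² factors cancel between numerator and denominator, ⟨r²⟩ = 15·a^2/2.
With a = 1.182, ⟨r^2⟩ = 10.478.

⟨r^2⟩ ≈ 10.48 Å^2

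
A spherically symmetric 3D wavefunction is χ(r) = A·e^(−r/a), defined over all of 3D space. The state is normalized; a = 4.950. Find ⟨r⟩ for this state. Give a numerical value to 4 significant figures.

⟨r⟩ ≈ 7.425

The expectation value is the |χ|²-weighted average of r: ∫ r|χ|² 4πr² dr.
Since the A² factors cancel between numerator and denominator, ⟨r⟩ = 3·a/2.
Putting a = 4.950 gives 7.4250.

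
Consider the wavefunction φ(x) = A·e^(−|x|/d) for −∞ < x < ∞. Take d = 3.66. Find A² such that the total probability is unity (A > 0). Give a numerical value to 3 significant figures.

Require ∫ |φ|² dx = 1 over the whole domain.
Using ∫₀^∞ xⁿ e^(−αx) dx = n!/αⁿ⁺¹, ∫|φ|² dx = A²·(d).
Substituting d = 3.66 gives A² = 0.2732, so A = 0.5227.

A^2 ≈ 0.273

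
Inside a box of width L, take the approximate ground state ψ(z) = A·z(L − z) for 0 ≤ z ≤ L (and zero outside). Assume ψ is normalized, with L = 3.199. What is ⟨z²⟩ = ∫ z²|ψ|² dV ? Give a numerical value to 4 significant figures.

⟨z^2⟩ ≈ 2.924

The expectation value is the |ψ|²-weighted average of z^2: ∫ z^2|ψ|² dz.
The ratio of the moment integral to the normalization integral gives ⟨z²⟩ = 2·L^2/7.
With L = 3.199, ⟨z^2⟩ = 2.9239.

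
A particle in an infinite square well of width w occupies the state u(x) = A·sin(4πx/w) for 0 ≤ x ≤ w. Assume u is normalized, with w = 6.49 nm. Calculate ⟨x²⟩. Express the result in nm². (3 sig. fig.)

⟨x^2⟩ ≈ 13.9 nm^2

By definition ⟨x²⟩ = ∫ x^2 |u(x)|² dx.
Since the A² factors cancel between numerator and denominator, ⟨x²⟩ = -w^2/(32·π^2) + w^2/3.
Putting w = 6.49 gives 13.91.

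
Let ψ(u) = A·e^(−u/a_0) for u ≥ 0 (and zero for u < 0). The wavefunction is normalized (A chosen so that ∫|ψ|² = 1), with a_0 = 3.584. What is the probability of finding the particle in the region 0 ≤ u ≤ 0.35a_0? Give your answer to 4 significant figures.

The probability is P = ∫ |ψ|² du over [0, 0.35a_0].
With A² fixed by ∫|ψ|² = 1, i.e. A² = (a_0/2)^(−1), substitute and integrate.
In terms of t = u/a_0 (A² and the length scale cancel between numerator and denominator), P = [∫_{0}^{0.35} e^(-2·t) dt] / [∫_{0}^{∞} e^(-2·t) dt].
An antiderivative of e^(-2·t) is -e^(-2·t)/2; evaluating from 0 to 0.35 gives 1/2 - e^(-7/10)/2, while the full integral is 1/2.
This works out to P = 0.50341.

P ≈ 0.5034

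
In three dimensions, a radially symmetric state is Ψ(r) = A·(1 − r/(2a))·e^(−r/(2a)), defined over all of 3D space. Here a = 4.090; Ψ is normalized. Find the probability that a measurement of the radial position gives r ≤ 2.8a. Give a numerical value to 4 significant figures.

P ≈ 0.06333

With dV = 4πr²dr, the probability is ∫|Ψ|² dV over r ≤ 2.8a.
A² is fixed by ∫₀^∞ 4πr²|Ψ|² dr = 1, i.e. A² = (8·π·a^3)^(−1).
In terms of u = r/a (A², 4π and the length scale all cancel between numerator and denominator), P = [∫_{0}^{2.8} u^2·(1 - u/2)^2·e^(-u) du] / [∫_{0}^{∞} u^2·(1 - u/2)^2·e^(-u) du].
An antiderivative of u^2·(1 - u/2)^2·e^(-u) is -(u^4/4 + u^2 + 2·u + 2)·e^(-u); evaluating from 0 to 2.8 gives ≈ 0.126661, while the full integral is 2.
Taking the ratio yields P = 0.063330.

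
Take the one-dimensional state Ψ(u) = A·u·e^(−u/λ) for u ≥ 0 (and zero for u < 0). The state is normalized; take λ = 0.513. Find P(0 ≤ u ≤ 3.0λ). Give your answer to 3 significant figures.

P ≈ 0.938

P = ∫_{0}^{3.0λ} |Ψ(u)|² du.
With A² fixed by ∫|Ψ|² = 1, i.e. A² = (λ^3/4)^(−1), substitute and integrate.
In terms of t = u/λ (A² and the length scale cancel between numerator and denominator), P = [∫_{0}^{3.0} t^2·e^(-2·t) dt] / [∫_{0}^{∞} t^2·e^(-2·t) dt].
An antiderivative of t^2·e^(-2·t) is -(2·t^2 + 2·t + 1)·e^(-2·t)/4; evaluating from 0 to 3.0 gives 1/4 - 25·e^(-6)/4, while the full integral is 1/4.
This works out to P = 0.9380.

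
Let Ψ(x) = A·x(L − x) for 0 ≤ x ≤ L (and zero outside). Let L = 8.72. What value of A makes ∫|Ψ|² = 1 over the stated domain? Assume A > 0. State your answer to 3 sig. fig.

A ≈ 0.0244

We need A² ∫|f|² dx = 1, taking the integral from 0 to L.
Expanding the polynomial and integrating term by term, carrying out the integral gives A² · L^5/30.
Hence A² = 1/[L^5/30].
Plugging in L = 8.72 yields A = 0.02439.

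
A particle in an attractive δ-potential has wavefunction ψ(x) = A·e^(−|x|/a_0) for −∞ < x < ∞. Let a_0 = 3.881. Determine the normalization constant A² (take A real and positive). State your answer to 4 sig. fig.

We need A² ∫|f|² dx = 1, taking the integral from −∞ to ∞.
∫|ψ|² dx = A²·(a_0).
Substituting a_0 = 3.881 gives A² = 0.25767, so A = 0.50761.

A^2 ≈ 0.2577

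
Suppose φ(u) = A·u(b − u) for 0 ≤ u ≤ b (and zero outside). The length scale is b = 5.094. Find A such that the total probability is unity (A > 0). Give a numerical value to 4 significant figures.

A ≈ 0.09352

The normalization condition is ∫|φ|² du = 1 from 0 to b.
With φ = A·u(b − u), the integral evaluates to A²·[b^5/30].
Setting this equal to 1 gives A² = 1/(b^5/30).
Substituting b = 5.094 gives A² = 0.0087463, so A = 0.093522.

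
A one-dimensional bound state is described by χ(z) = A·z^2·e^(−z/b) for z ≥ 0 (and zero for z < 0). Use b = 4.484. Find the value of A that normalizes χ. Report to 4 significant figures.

A ≈ 0.02712

The normalization condition is ∫|χ|² dz = 1 from 0 to ∞.
With ∫₀^∞ z^4 e^(−αz) dz = 4!/α^5, ∫|χ|² dz = A²·(3·b^5/4).
Substituting b = 4.484 gives A² = 0.00073555, so A = 0.027121.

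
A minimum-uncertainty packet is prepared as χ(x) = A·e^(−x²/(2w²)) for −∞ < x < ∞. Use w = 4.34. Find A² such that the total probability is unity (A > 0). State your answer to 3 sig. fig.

A^2 ≈ 0.130

Require ∫ |χ|² dx = 1 over the whole domain.
The integral (without the A² prefactor) comes out to √(π)·w.
Setting this equal to 1 gives A² = 1/(√(π)·w).
Substituting w = 4.34 gives A² = 0.1300, so A = 0.3606.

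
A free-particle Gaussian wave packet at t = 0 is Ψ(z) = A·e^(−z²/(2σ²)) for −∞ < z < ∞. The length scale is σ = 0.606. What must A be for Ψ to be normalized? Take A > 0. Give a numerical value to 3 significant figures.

Require ∫ |Ψ|² dz = 1 over the whole domain.
The integral (without the A² prefactor) comes out to √(π)·σ.
Hence A² = 1/[√(π)·σ].
Substituting σ = 0.606 gives A² = 0.9310, so A = 0.9649.

A ≈ 0.965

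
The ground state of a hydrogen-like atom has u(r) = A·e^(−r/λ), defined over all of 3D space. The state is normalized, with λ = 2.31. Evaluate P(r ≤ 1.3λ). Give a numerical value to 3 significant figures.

P = ∫ |u|² 4πr² dr over r ≤ 1.3λ.
Normalization gives A² = 1/(π·λ^3).
In terms of t = r/λ (A², 4π and the length scale all cancel between numerator and denominator), P = [∫_{0}^{1.3} t^2·e^(-2·t) dt] / [∫_{0}^{∞} t^2·e^(-2·t) dt].
With ∫ t^2·e^(-2·t) dt = -(2·t^2 + 2·t + 1)·e^(-2·t)/4 + C, the region integral is 1/4 - 349·e^(-13/5)/200 and the full one is 1/4.
This evaluates to P = 0.4816.

P ≈ 0.482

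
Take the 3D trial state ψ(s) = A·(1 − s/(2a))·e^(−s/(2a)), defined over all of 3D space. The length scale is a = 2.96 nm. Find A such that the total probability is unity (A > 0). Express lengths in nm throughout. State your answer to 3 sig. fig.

A ≈ 0.0392 nm^(-3/2)

Normalization requires ∫|ψ|² 4πs² ds = 1, integrated from 0 to ∞.
In 3D with spherical symmetry the volume element is 4πs² ds.
Using ∫₀^∞ sⁿ e^(−αs) ds = n!/αⁿ⁺¹, carrying out the integral gives A² · 8·π·a^3.
Setting this equal to 1 gives A² = 1/(8·π·a^3).
Substituting a = 2.96 gives A² = 0.001534, so A = 0.03917.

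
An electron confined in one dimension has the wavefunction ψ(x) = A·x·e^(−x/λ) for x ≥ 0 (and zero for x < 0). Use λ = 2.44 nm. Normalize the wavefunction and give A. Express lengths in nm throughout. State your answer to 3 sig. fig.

Normalization requires ∫|ψ|² dx = 1, integrated from 0 to ∞.
Using ∫₀^∞ xⁿ e^(−αx) dx = n!/αⁿ⁺¹, with ψ = A·x·e^(−x/λ), the integral evaluates to A²·[λ^3/4].
Substituting λ = 2.44 gives A² = 0.2754, so A = 0.5247.

A ≈ 0.525 nm^(-3/2)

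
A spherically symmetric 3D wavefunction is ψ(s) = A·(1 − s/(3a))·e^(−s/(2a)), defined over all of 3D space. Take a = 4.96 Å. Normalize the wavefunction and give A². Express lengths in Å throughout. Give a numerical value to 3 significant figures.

We need A² ∫|f|² 4πs² ds = 1, taking the integral from 0 to ∞.
The angular integral contributes 4π, leaving ∫₀^∞ s²|ψ|² ds.
Using ∫₀^∞ sⁿ e^(−αs) ds = n!/αⁿ⁺¹, with ψ = A·(1 − s/(3a))·e^(−s/(2a)), the integral evaluates to A²·[8·π·a^3/3].
Hence A² = 1/[8·π·a^3/3].
Substituting a = 4.96 gives A² = 0.0009782, so A = 0.03128.

A^2 ≈ 0.000978 Å^(-3)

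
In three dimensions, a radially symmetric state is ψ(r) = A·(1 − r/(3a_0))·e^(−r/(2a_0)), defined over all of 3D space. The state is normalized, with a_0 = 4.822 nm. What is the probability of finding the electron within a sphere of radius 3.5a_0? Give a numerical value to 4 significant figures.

P = ∫ |ψ|² 4πr² dr over r ≤ 3.5a_0.
The full normalization integral is A²·[8·π·a_0^3/3] = 1, fixing A².
Substituting u = r/a_0, A², 4π and the length scale all cancel in the ratio: P = ∫_{0}^{3.5} u^2·(1 - u/3)^2·e^(-u) du / ∫_{0}^{∞} u^2·(1 - u/3)^2·e^(-u) du.
Using ∫ u^2·(1 - u/3)^2·e^(-u) du = (-u^4 + 2·u^3 - 3·u^2 - 6·u - 6)·e^(-u)/9, the numerator is 2/3 - 683·e^(-7/2)/48 and the denominator is 2/3.
The region integral divided by the full integral gives P = 0.35547.

P ≈ 0.3555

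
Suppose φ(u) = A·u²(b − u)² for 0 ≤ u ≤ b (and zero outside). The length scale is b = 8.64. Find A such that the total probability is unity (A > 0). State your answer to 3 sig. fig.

A ≈ 0.00153

The normalization condition is ∫|φ|² du = 1 from 0 to b.
Expanding the polynomial and integrating term by term, the integral (without the A² prefactor) comes out to b^9/630.
Setting this equal to 1 gives A² = 1/(b^9/630).
Plugging in b = 8.64 yields A = 0.001532.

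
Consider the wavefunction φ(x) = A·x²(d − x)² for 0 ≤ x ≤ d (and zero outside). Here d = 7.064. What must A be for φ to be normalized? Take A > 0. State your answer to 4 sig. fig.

A ≈ 0.003793

Require ∫ |φ|² dx = 1 over the whole domain.
The integral (without the A² prefactor) comes out to d^9/630.
Substituting d = 7.064 gives A² = 0.000014384, so A = 0.0037926.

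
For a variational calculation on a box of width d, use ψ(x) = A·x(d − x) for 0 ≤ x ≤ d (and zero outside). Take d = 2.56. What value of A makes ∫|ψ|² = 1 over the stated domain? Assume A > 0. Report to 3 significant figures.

Normalization requires ∫|ψ|² dx = 1, integrated from 0 to d.
Expanding the polynomial and integrating term by term, the integral (without the A² prefactor) comes out to d^5/30.
Hence A² = 1/[d^5/30].
With d = 2.56: A² = 0.2728 and A = 0.5223.

A ≈ 0.522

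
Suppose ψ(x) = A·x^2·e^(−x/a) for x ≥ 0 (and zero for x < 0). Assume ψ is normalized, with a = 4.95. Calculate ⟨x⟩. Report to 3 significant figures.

By definition ⟨x⟩ = ∫ x |ψ(x)|² dx.
Using ∫₀^∞ xⁿ e^(−αx) dx = n!/αⁿ⁺¹, the ratio of the moment integral to the normalization integral gives ⟨x⟩ = 5·a/2.
Putting a = 4.95 gives 12.38.

⟨x⟩ ≈ 12.4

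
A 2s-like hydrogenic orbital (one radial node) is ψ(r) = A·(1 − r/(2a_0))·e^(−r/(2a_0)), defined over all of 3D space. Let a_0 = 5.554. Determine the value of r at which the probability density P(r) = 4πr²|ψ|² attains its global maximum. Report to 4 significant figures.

r ≈ 29.08

Set d/dr [P(r) = 4πr²|ψ|²] = 0 and solve for r > 0.
This gives r = a_0·(√(5) + 3).
With a_0 = 5.554, the most probable radial distance is 29.081.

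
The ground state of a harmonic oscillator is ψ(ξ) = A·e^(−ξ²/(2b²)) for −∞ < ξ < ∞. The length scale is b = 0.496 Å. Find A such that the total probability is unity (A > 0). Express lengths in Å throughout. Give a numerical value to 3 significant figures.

A ≈ 1.07 Å^(-1/2)

Normalization requires ∫|ψ|² dξ = 1, integrated from −∞ to ∞.
With ∫_{−∞}^{∞} ξ^(2m) e^(−αξ²) dξ = (2m−1)!!·√π / (2^m α^(m+1/2)), ∫|ψ|² dξ = A²·(√(π)·b).
So A² = (√(π)·b)^(−1).
With b = 0.496: A² = 1.137 and A = 1.067.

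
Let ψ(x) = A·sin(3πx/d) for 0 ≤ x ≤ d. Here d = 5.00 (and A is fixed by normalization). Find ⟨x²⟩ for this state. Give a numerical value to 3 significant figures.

⟨x²⟩ = ∫ x^2 |ψ|² dx over the full domain.
Using sin²θ = (1 − cos 2θ)/2, the ratio of the moment integral to the normalization integral gives ⟨x²⟩ = -d^2/(18·π^2) + d^2/3.
Putting d = 5.00 gives 8.193.

⟨x^2⟩ ≈ 8.19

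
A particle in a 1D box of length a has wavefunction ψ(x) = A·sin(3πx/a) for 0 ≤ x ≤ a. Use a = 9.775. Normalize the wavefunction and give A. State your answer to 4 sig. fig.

The normalization condition is ∫|ψ|² dx = 1 from 0 to a.
With ψ = A·sin(3πx/a), the integral evaluates to A²·[a/2].
Hence A² = 1/[a/2].
Plugging in a = 9.775 yields A = 0.45233.

A ≈ 0.4523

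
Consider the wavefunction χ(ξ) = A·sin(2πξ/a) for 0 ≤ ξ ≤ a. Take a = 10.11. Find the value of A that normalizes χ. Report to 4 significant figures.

Normalization requires ∫|χ|² dξ = 1, integrated from 0 to a.
Carrying out the integral gives A² · a/2.
Setting this equal to 1 gives A² = 1/(a/2).
Plugging in a = 10.11 yields A = 0.44477.

A ≈ 0.4448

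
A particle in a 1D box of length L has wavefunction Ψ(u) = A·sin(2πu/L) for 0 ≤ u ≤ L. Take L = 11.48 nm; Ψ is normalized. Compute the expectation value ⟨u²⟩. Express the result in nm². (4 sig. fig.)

The expectation value is the |Ψ|²-weighted average of u^2: ∫ u^2|Ψ|² du.
With ∫₀^L sin²(nπu/L) du = L/2, the ratio of the moment integral to the normalization integral gives ⟨u²⟩ = -L^2/(8·π^2) + L^2/3.
With L = 11.48, ⟨u^2⟩ = 42.261.

⟨u^2⟩ ≈ 42.26 nm^2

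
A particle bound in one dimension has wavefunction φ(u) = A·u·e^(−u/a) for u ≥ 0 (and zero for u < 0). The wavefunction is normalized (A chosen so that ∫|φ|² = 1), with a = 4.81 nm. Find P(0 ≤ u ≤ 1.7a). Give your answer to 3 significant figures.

P = ∫_{0}^{1.7a} |φ(u)|² du.
With A² fixed by ∫|φ|² = 1, i.e. A² = (a^3/4)^(−1), substitute and integrate.
In terms of t = u/a (A² and the length scale cancel between numerator and denominator), P = [∫_{0}^{1.7} t^2·e^(-2·t) dt] / [∫_{0}^{∞} t^2·e^(-2·t) dt].
An antiderivative of t^2·e^(-2·t) is -(2·t^2 + 2·t + 1)·e^(-2·t)/4; evaluating from 0 to 1.7 gives 1/4 - 509·e^(-17/5)/200, while the full integral is 1/4.
The result is P = 0.6603.

P ≈ 0.660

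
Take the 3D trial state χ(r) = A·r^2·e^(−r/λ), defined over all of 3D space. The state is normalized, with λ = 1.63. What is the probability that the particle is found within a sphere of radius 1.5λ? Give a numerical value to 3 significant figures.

P = ∫ |χ|² 4πr² dr over r ≤ 1.5λ.
The full normalization integral is A²·[45·π·λ^7/2] = 1, fixing A².
Substituting u = r/λ, A², 4π and the length scale all cancel in the ratio: P = ∫_{0}^{1.5} u^6·e^(-2·u) du / ∫_{0}^{∞} u^6·e^(-2·u) du.
With ∫ u^6·e^(-2·u) du = -(4·u^6 + 12·u^5 + 30·u^4 + 60·u^3 + 90·u^2 + 90·u + 45)·e^(-2·u)/8 + C, the region integral is ≈ 0.18849 and the full one is 45/8.
Taking the ratio yields P = 0.03351.

P ≈ 0.0335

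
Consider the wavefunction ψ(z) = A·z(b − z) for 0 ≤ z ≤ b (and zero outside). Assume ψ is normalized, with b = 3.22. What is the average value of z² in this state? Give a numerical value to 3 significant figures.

⟨z^2⟩ ≈ 2.96

The expectation value is the |ψ|²-weighted average of z^2: ∫ z^2|ψ|² dz.
Since the A² factors cancel between numerator and denominator, ⟨z²⟩ = 2·b^2/7.
With b = 3.22, ⟨z^2⟩ = 2.962.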